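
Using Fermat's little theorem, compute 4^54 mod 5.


Fermat's little theorem: if p is prime and gcd(a,p)=1, then a^(p-1) ≡ 1 (mod p)
p = 5 is prime, gcd(4,5) = 1
Reduce exponent: 54 mod 4 = 2
So 4^54 ≡ 4^2 (mod 5)
4^2 mod 5 = 1

4^54 ≡ 1 (mod 5)


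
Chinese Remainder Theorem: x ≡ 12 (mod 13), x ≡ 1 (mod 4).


m₁ = 13, m₂ = 4, gcd = 1, so CRT applies. M = m₁·m₂ = 52
Let M₁ = M/m₁ = 4, M₂ = M/m₂ = 13
Find y₁ ≡ M₁⁻¹ (mod m₁): 4⁻¹ ≡ 10 (mod 13)
Find y₂ ≡ M₂⁻¹ (mod m₂): 13⁻¹ ≡ 1 (mod 4)
x = a₁·M₁·y₁ + a₂·M₂·y₂ = 12·4·10 + 1·13·1 = 493
Reduce mod 52: x ≡ 25
Check: 25 mod 13 = 12 ✓, 25 mod 4 = 1 ✓

x ≡ 25 (mod 52)


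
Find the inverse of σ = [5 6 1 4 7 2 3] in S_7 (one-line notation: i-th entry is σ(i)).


To find σ⁻¹, swap domain and range:
σ(1) = 5 → σ⁻¹(5) = 1
σ(2) = 6 → σ⁻¹(6) = 2
σ(3) = 1 → σ⁻¹(1) = 3
σ(4) = 4 → σ⁻¹(4) = 4
σ(5) = 7 → σ⁻¹(7) = 5
σ(6) = 2 → σ⁻¹(2) = 6
σ(7) = 3 → σ⁻¹(3) = 7

σ⁻¹ = [3 6 7 4 1 2 5]


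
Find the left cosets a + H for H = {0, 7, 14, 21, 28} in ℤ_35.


H = {0, 7, 14, 21, 28}, |H| = 5
Number of cosets = |G|/|H| = 35/5 = 7
0 + H = {0, 7, 14, 21, 28}
1 + H = {1, 8, 15, 22, 29}
2 + H = {2, 9, 16, 23, 30}
3 + H = {3, 10, 17, 24, 31}
4 + H = {4, 11, 18, 25, 32}
5 + H = {5, 12, 19, 26, 33}
6 + H = {6, 13, 20, 27, 34}

Cosets: 0+H={0,7,14,21,28}; 1+H={1,8,15,22,29}; 2+H={2,9,16,23,30}; 3+H={3,10,17,24,31}; 4+H={4,11,18,25,32}; 5+H={5,12,19,26,33}; 6+H={6,13,20,27,34}


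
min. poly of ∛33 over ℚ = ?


∛33 satisfies x³ - 33 = 0, irreducible over ℚ (no rational root; 33 is not a perfect cube)

Minimal polynomial: x³ - 33


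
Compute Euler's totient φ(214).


Factor n: 214 = 2 × 107
φ(n) = n · ∏(1 - 1/p) over distinct primes p | n
φ(214) = 214 · (1 - 1/2) · (1 - 1/107) = 106

φ(214) = 106


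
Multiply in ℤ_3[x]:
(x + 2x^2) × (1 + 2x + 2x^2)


Expand and collect like terms; reduce coefficients mod 3:
x^0: 0·1 = 0 ≡ 0 (mod 3)
x^1: 0·2 + 1·1 = 1 ≡ 1 (mod 3)
x^2: 0·2 + 1·2 + 2·1 = 4 ≡ 1 (mod 3)
x^3: 1·2 + 2·2 = 6 ≡ 0 (mod 3)
x^4: 2·2 = 4 ≡ 1 (mod 3)
Result: x + x^2 + x^4

f · g = x + x^2 + x^4


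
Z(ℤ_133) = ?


Z(G) = {g ∈ G | gx = xg for all x ∈ G}
ℤ_133 is abelian, so Z(G) = G

Z(ℤ_133) = ℤ_133


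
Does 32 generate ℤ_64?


g generates ℤ_n iff gcd(g, n) = 1
gcd(32, 64) = 32
Since gcd = 32 ≠ 1, ⟨32⟩ has order 2 < 64, so 32 is not a generator.

No, 32 does not generate ℤ_64


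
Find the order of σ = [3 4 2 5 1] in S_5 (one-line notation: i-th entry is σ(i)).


Cycle decomposition: (1 3 2 4 5)
Cycle lengths: 5
Order = lcm(5) = 5

ord(σ) = 5


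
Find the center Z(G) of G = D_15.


Z(G) = {g ∈ G | gx = xg for all x ∈ G}
For odd n, Z(D_n) = {e}: no nontrivial rotation commutes with all reflections

Z(D_15) = {e}


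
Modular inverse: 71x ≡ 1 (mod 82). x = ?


Use the extended Euclidean algorithm to write 1 = 71·s + 82·t; then s mod 82 is the inverse.
Euclidean algorithm:
  71 = 0·82 + 71
  82 = 1·71 + 11
  71 = 6·11 + 5
  11 = 2·5 + 1
  5 = 5·1 + 0
gcd(71,82) = 1
Back-substitution gives: 71·(-15) + 82·(13) = 1
So 71⁻¹ ≡ -15 ≡ 67 (mod 82)
Check: 71 × 67 = 4757 ≡ 1 (mod 82) ✓

71⁻¹ ≡ 67 (mod 82)


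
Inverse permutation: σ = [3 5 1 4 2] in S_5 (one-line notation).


To find σ⁻¹, swap domain and range:
σ(1) = 3 → σ⁻¹(3) = 1
σ(2) = 5 → σ⁻¹(5) = 2
σ(3) = 1 → σ⁻¹(1) = 3
σ(4) = 4 → σ⁻¹(4) = 4
σ(5) = 2 → σ⁻¹(2) = 5

σ⁻¹ = [3 5 1 4 2]


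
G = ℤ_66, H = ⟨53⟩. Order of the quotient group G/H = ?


|⟨53⟩| = n / gcd(53, 66) = 66 / 1 = 66
H is normal (ℤ_66 is abelian).
|G/H| = |G| / |H| = 66 / 66 = 1

|G/H| = 1


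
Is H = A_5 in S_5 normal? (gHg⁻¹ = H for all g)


H = A_5 in S_5
A_5 has index 2 in S_5, and every subgroup of index 2 is normal

Yes, normal subgroup


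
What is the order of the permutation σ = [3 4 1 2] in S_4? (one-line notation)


Cycle decomposition: (1 3) (2 4)
Cycle lengths: 2, 2
Order = lcm(2, 2) = 2

ord(σ) = 2


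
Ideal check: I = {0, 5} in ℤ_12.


Check ideal conditions for I = {0, 5} in ℤ_12:
(1) I is an additive subgroup? No
(2) For r ∈ ℤ_12 and a ∈ I: r·a ∈ I? No  [counterexample: r=2, a=5, r·a mod 12 = 10 ∉ I]

No, I is not an ideal of ℤ_12


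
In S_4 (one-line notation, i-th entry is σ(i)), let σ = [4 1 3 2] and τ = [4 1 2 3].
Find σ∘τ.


σ∘τ: apply τ first, then σ
1 →τ 4 →σ 2
2 →τ 1 →σ 4
3 →τ 2 →σ 1
4 →τ 3 →σ 3

σ∘τ = [2 4 1 3]


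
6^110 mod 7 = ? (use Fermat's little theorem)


Fermat's little theorem: if p is prime and gcd(a,p)=1, then a^(p-1) ≡ 1 (mod p)
p = 7 is prime, gcd(6,7) = 1
Reduce exponent: 110 mod 6 = 2
So 6^110 ≡ 6^2 (mod 7)
6^2 mod 7 = 1

6^110 ≡ 1 (mod 7)


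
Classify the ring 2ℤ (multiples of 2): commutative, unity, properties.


2ℤ is a commutative ring under +,× but has no multiplicative identity (1 ∉ 2ℤ); it has no zero divisors, but without unity it is not an integral domain
Commutative: Yes
Integral domain: No
Has unity: No

2ℤ (multiples of 2): Commutative=Yes, Unity=No


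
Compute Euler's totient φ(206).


Factor n: 206 = 2 × 103
φ(n) = n · ∏(1 - 1/p) over distinct primes p | n
φ(206) = 206 · (1 - 1/2) · (1 - 1/103) = 102

φ(206) = 102


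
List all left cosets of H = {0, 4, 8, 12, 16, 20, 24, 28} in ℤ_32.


H = {0, 4, 8, 12, 16, 20, 24, 28}, |H| = 8
Number of cosets = |G|/|H| = 32/8 = 4
0 + H = {0, 4, 8, 12, 16, 20, 24, 28}
1 + H = {1, 5, 9, 13, 17, 21, 25, 29}
2 + H = {2, 6, 10, 14, 18, 22, 26, 30}
3 + H = {3, 7, 11, 15, 19, 23, 27, 31}

Cosets: 0+H={0,4,8,12,16,20,24,28}; 1+H={1,5,9,13,17,21,25,29}; 2+H={2,6,10,14,18,22,26,30}; 3+H={3,7,11,15,19,23,27,31}


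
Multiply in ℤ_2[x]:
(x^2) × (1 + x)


Expand and collect like terms; reduce coefficients mod 2:
x^0: 0·1 = 0 ≡ 0 (mod 2)
x^1: 0·1 + 0·1 = 0 ≡ 0 (mod 2)
x^2: 0·1 + 1·1 = 1 ≡ 1 (mod 2)
x^3: 1·1 = 1 ≡ 1 (mod 2)
Result: x^2 + x^3

f · g = x^2 + x^3


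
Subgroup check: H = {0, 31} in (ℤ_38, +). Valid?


Subgroup test for H = {0, 31} in (ℤ_38, +):
(1) 0 ∈ H? Yes
(2) Closure: for all a,b ∈ H, (a+b) mod 38 ∈ H? No  [counterexample: 31 + 31 = 24 ∉ H]
(3) Inverses: for all a ∈ H, -a mod 38 ∈ H? No

No, H is not a subgroup of ℤ_38


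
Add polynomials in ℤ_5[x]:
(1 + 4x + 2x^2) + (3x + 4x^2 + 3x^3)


Add coefficients mod 5:
x^0: 1 + 0 = 1 (mod 5)
x^1: 4 + 3 = 2 (mod 5)
x^2: 2 + 4 = 1 (mod 5)
x^3: 0 + 3 = 3 (mod 5)
Result: 1 + 2x + x^2 + 3x^3

f + g = 1 + 2x + x^2 + 3x^3


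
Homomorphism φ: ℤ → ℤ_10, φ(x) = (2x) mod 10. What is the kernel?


Kernel = preimage of identity
ker(φ) = {x ∈ ℤ : 2x ≡ 0 (mod 10)}. gcd(2,10) = 2, so 2x ≡ 0 (mod 10) ⟺ x ≡ 0 (mod 10/2 = 5). Hence ker(φ) = 5ℤ

ker(φ) = 5ℤ


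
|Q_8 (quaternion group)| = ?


Q_8 = {±1, ±i, ±j, ±k}
|Q_8| = 8

|Q_8 (quaternion group)| = 8


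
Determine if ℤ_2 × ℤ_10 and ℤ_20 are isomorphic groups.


Comparing ℤ_2 × ℤ_10 and ℤ_20:
gcd(2,10) = 2 ≠ 1. Max element order in ℤ_2×ℤ_10 is lcm(2,10) = 10 < 20, so it has no element of order 20

No, ℤ_2 × ℤ_10 ≇ ℤ_20


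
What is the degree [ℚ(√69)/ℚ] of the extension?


√69 has minimal polynomial x² - 69 (irreducible over ℚ since 69 is squarefree)

[ℚ(√69)/ℚ] = 2


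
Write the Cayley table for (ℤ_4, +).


Elements: {0, 1, 2, 3}
Operation: addition mod 4
Entry (a, b) = (a + b) mod 4

Cayley table:
  | 0 | 1 | 2 | 3
0 | 0 | 1 | 2 | 3
1 | 1 | 2 | 3 | 0
2 | 2 | 3 | 0 | 1
3 | 3 | 0 | 1 | 2


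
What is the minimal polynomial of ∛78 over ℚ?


∛78 satisfies x³ - 78 = 0, irreducible over ℚ (no rational root; 78 is not a perfect cube)

Minimal polynomial: x³ - 78


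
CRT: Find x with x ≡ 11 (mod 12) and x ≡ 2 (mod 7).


m₁ = 12, m₂ = 7, gcd = 1, so CRT applies. M = m₁·m₂ = 84
Let M₁ = M/m₁ = 7, M₂ = M/m₂ = 12
Find y₁ ≡ M₁⁻¹ (mod m₁): 7⁻¹ ≡ 7 (mod 12)
Find y₂ ≡ M₂⁻¹ (mod m₂): 12⁻¹ ≡ 3 (mod 7)
x = a₁·M₁·y₁ + a₂·M₂·y₂ = 11·7·7 + 2·12·3 = 611
Reduce mod 84: x ≡ 23
Check: 23 mod 12 = 11 ✓, 23 mod 7 = 2 ✓

x ≡ 23 (mod 84)


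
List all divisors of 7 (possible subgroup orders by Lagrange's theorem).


Lagrange's theorem: |H| divides |G|
|G| = 7
Divisors of 7: 1, 7

Possible subgroup orders: {1, 7}


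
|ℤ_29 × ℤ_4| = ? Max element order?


|ℤ_29 × ℤ_4| = 29 × 4 = 116
Max element order = lcm(29,4) = 116
Cyclic? Yes (gcd=1)

|ℤ_29×ℤ_4| = 116, max element order = 116


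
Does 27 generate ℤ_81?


g generates ℤ_n iff gcd(g, n) = 1
gcd(27, 81) = 27
Since gcd = 27 ≠ 1, ⟨27⟩ has order 3 < 81, so 27 is not a generator.

No, 27 does not generate ℤ_81


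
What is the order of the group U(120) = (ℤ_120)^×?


U(n) is the group of units mod n; |U(n)| = φ(n)
|U(120)| = φ(120) = 32

|U(120) = (ℤ_120)^×| = 32


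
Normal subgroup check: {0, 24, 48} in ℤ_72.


H = {0, 24, 48} in ℤ_72
ℤ_72 is abelian; every subgroup of an abelian group is normal

Yes, normal subgroup


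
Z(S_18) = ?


Z(G) = {g ∈ G | gx = xg for all x ∈ G}
S_n is non-abelian for n ≥ 3; Z(S_18) is trivial

Z(S_18) = {e}


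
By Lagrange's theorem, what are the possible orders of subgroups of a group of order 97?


Lagrange's theorem: |H| divides |G|
|G| = 97
Divisors of 97: 1, 97

Possible subgroup orders: {1, 97}


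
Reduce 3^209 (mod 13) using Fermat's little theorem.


Fermat's little theorem: if p is prime and gcd(a,p)=1, then a^(p-1) ≡ 1 (mod p)
p = 13 is prime, gcd(3,13) = 1
Reduce exponent: 209 mod 12 = 5
So 3^209 ≡ 3^5 (mod 13)
3^5 mod 13 = 9

3^209 ≡ 9 (mod 13)


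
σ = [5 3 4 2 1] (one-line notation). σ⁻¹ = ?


To find σ⁻¹, swap domain and range:
σ(1) = 5 → σ⁻¹(5) = 1
σ(2) = 3 → σ⁻¹(3) = 2
σ(3) = 4 → σ⁻¹(4) = 3
σ(4) = 2 → σ⁻¹(2) = 4
σ(5) = 1 → σ⁻¹(1) = 5

σ⁻¹ = [5 4 2 3 1]


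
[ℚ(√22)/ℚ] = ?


√22 has minimal polynomial x² - 22 (irreducible over ℚ since 22 is squarefree)

[ℚ(√22)/ℚ] = 2


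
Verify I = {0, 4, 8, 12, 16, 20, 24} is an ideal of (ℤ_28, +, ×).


Check ideal conditions for I = {0, 4, 8, 12, 16, 20, 24} in ℤ_28:
(1) I is an additive subgroup? Yes
(2) For r ∈ ℤ_28 and a ∈ I: r·a ∈ I? Yes

Yes, I is an ideal of ℤ_28


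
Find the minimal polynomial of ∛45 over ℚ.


∛45 satisfies x³ - 45 = 0, irreducible over ℚ (no rational root; 45 is not a perfect cube)

Minimal polynomial: x³ - 45


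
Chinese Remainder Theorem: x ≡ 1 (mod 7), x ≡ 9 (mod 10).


m₁ = 7, m₂ = 10, gcd = 1, so CRT applies. M = m₁·m₂ = 70
Let M₁ = M/m₁ = 10, M₂ = M/m₂ = 7
Find y₁ ≡ M₁⁻¹ (mod m₁): 10⁻¹ ≡ 5 (mod 7)
Find y₂ ≡ M₂⁻¹ (mod m₂): 7⁻¹ ≡ 3 (mod 10)
x = a₁·M₁·y₁ + a₂·M₂·y₂ = 1·10·5 + 9·7·3 = 239
Reduce mod 70: x ≡ 29
Check: 29 mod 7 = 1 ✓, 29 mod 10 = 9 ✓

x ≡ 29 (mod 70)


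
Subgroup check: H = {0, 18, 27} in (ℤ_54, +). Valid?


Subgroup test for H = {0, 18, 27} in (ℤ_54, +):
(1) 0 ∈ H? Yes
(2) Closure: for all a,b ∈ H, (a+b) mod 54 ∈ H? No  [counterexample: 18 + 18 = 36 ∉ H]
(3) Inverses: for all a ∈ H, -a mod 54 ∈ H? No

No, H is not a subgroup of ℤ_54


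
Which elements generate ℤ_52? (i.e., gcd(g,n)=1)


g generates ℤ_n iff gcd(g,n) = 1
Prime factors of 52: 2, 13
Generators are g ∈ {1,...,51} not divisible by any of these primes.
Generators: {1, 3, 5, 7, 9, 11, 15, 17, 19, 21, 23, 25, 27, 29, 31, 33, 35, 37, 41, 43, 45, 47, 49, 51}
Number of generators = φ(52) = 24

Generators of ℤ_52 = {1, 3, 5, 7, 9, 11, 15, 17, 19, 21, 23, 25, 27, 29, 31, 33, 35, 37, 41, 43, 45, 47, 49, 51}


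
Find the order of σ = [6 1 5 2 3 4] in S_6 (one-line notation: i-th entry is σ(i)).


Cycle decomposition: (1 6 4 2) (3 5)
Cycle lengths: 4, 2
Order = lcm(4, 2) = 4

ord(σ) = 4


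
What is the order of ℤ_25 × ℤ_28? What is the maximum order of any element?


|ℤ_25 × ℤ_28| = 25 × 28 = 700
Max element order = lcm(25,28) = 700
Cyclic? Yes (gcd=1)

|ℤ_25×ℤ_28| = 700, max element order = 700


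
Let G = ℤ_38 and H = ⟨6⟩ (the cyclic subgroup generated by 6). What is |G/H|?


|⟨6⟩| = n / gcd(6, 38) = 38 / 2 = 19
H is normal (ℤ_38 is abelian).
|G/H| = |G| / |H| = 38 / 19 = 2

|G/H| = 2


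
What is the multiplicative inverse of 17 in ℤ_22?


Use the extended Euclidean algorithm to write 1 = 17·s + 22·t; then s mod 22 is the inverse.
Euclidean algorithm:
  17 = 0·22 + 17
  22 = 1·17 + 5
  17 = 3·5 + 2
  5 = 2·2 + 1
  2 = 2·1 + 0
gcd(17,22) = 1
Back-substitution gives: 17·(-9) + 22·(7) = 1
So 17⁻¹ ≡ -9 ≡ 13 (mod 22)
Check: 17 × 13 = 221 ≡ 1 (mod 22) ✓

17⁻¹ ≡ 13 (mod 22)


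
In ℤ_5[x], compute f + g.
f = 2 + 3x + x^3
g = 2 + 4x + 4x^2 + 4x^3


Add coefficients mod 5:
x^0: 2 + 2 = 4 (mod 5)
x^1: 3 + 4 = 2 (mod 5)
x^2: 0 + 4 = 4 (mod 5)
x^3: 1 + 4 = 0 (mod 5)
Result: 4 + 2x + 4x^2

f + g = 4 + 2x + 4x^2


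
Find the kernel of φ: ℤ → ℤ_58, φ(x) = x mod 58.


Kernel = preimage of identity
ker(φ) = {x ∈ ℤ : x ≡ 0 (mod 58)} = 58ℤ = {0, ±58, ±116, ...}

ker(φ) = 58ℤ


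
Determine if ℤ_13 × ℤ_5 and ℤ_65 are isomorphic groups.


Comparing ℤ_13 × ℤ_5 and ℤ_65:
gcd(13,5) = 1, so ℤ_13 × ℤ_5 ≅ ℤ_65 (CRT)

Yes, ℤ_13 × ℤ_5 ≅ ℤ_65


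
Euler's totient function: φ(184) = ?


Factor n: 184 = 2^3 × 23
φ(n) = n · ∏(1 - 1/p) over distinct primes p | n
φ(184) = 184 · (1 - 1/2) · (1 - 1/23) = 88

φ(184) = 88


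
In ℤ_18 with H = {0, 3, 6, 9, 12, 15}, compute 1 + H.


1 + H = {1 + h (mod 18) : h ∈ H}
1+0=1, 1+3=4, 1+6=7, 1+9=10, 1+12=13, 1+15=16

1 + H = {1, 4, 7, 10, 13, 16}


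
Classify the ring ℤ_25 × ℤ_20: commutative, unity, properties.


Direct product ring; commutative with unity (1,1); but (1,0)·(0,1) = (0,0) gives zero divisors, so not an integral domain
Commutative: Yes
Integral domain: No
Has unity: Yes

ℤ_25 × ℤ_20: Commutative=Yes, Unity=Yes


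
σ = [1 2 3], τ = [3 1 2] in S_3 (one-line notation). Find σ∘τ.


σ∘τ: apply τ first, then σ
1 →τ 3 →σ 3
2 →τ 1 →σ 1
3 →τ 2 →σ 2

σ∘τ = [3 1 2]


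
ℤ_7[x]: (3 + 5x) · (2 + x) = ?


Expand and collect like terms; reduce coefficients mod 7:
x^0: 3·2 = 6 ≡ 6 (mod 7)
x^1: 3·1 + 5·2 = 13 ≡ 6 (mod 7)
x^2: 5·1 = 5 ≡ 5 (mod 7)
Result: 6 + 6x + 5x^2

f · g = 6 + 6x + 5x^2


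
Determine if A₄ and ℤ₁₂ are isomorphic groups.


Comparing A₄ and ℤ₁₂:
A₄ is non-abelian, ℤ₁₂ is abelian

No, A₄ ≇ ℤ₁₂


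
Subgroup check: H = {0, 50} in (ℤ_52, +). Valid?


Subgroup test for H = {0, 50} in (ℤ_52, +):
(1) 0 ∈ H? Yes
(2) Closure: for all a,b ∈ H, (a+b) mod 52 ∈ H? No  [counterexample: 50 + 50 = 48 ∉ H]
(3) Inverses: for all a ∈ H, -a mod 52 ∈ H? No

No, H is not a subgroup of ℤ_52


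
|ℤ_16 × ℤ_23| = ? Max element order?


|ℤ_16 × ℤ_23| = 16 × 23 = 368
Max element order = lcm(16,23) = 368
Cyclic? Yes (gcd=1)

|ℤ_16×ℤ_23| = 368, max element order = 368


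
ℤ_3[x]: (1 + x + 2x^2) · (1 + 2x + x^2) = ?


Expand and collect like terms; reduce coefficients mod 3:
x^0: 1·1 = 1 ≡ 1 (mod 3)
x^1: 1·2 + 1·1 = 3 ≡ 0 (mod 3)
x^2: 1·1 + 1·2 + 2·1 = 5 ≡ 2 (mod 3)
x^3: 1·1 + 2·2 = 5 ≡ 2 (mod 3)
x^4: 2·1 = 2 ≡ 2 (mod 3)
Result: 1 + 2x^2 + 2x^3 + 2x^4

f · g = 1 + 2x^2 + 2x^3 + 2x^4


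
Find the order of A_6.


|A_n| = n!/2 (even permutations)
|A_6| = 6!/2 = 720/2 = 360

|A_6| = 360


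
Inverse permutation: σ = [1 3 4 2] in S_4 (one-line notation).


To find σ⁻¹, swap domain and range:
σ(1) = 1 → σ⁻¹(1) = 1
σ(2) = 3 → σ⁻¹(3) = 2
σ(3) = 4 → σ⁻¹(4) = 3
σ(4) = 2 → σ⁻¹(2) = 4

σ⁻¹ = [1 4 2 3]


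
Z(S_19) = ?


Z(G) = {g ∈ G | gx = xg for all x ∈ G}
S_n is non-abelian for n ≥ 3; Z(S_19) is trivial

Z(S_19) = {e}


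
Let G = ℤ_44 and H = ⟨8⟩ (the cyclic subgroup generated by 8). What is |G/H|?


|⟨8⟩| = n / gcd(8, 44) = 44 / 4 = 11
H is normal (ℤ_44 is abelian).
|G/H| = |G| / |H| = 44 / 11 = 4

|G/H| = 4


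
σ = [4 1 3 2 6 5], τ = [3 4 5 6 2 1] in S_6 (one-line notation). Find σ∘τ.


σ∘τ: apply τ first, then σ
1 →τ 3 →σ 3
2 →τ 4 →σ 2
3 →τ 5 →σ 6
4 →τ 6 →σ 5
5 →τ 2 →σ 1
6 →τ 1 →σ 4

σ∘τ = [3 2 6 5 1 4]


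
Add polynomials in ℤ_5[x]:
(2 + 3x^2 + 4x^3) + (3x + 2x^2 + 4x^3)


Add coefficients mod 5:
x^0: 2 + 0 = 2 (mod 5)
x^1: 0 + 3 = 3 (mod 5)
x^2: 3 + 2 = 0 (mod 5)
x^3: 4 + 4 = 3 (mod 5)
Result: 2 + 3x + 3x^3

f + g = 2 + 3x + 3x^3


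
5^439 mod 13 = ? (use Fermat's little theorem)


Fermat's little theorem: if p is prime and gcd(a,p)=1, then a^(p-1) ≡ 1 (mod p)
p = 13 is prime, gcd(5,13) = 1
Reduce exponent: 439 mod 12 = 7
So 5^439 ≡ 5^7 (mod 13)
5^7 mod 13 = 8

5^439 ≡ 8 (mod 13)


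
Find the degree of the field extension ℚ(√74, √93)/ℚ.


[ℚ(√74,√93):ℚ] = [ℚ(√74,√93):ℚ(√74)]·[ℚ(√74):ℚ] = 2·2 = 4

[ℚ(√74, √93)/ℚ] = 4


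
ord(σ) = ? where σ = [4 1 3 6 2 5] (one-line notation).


Cycle decomposition: (1 4 6 5 2)
Cycle lengths: 5
Order = lcm(5) = 5

ord(σ) = 5


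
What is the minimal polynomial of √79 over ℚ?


√79 satisfies x² - 79 = 0, irreducible over ℚ since 79 is squarefree

Minimal polynomial: x² - 79


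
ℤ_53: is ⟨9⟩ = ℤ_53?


g generates ℤ_n iff gcd(g, n) = 1
gcd(9, 53) = 1
Since gcd = 1, 9 is a generator.

Yes, 9 generates ℤ_53


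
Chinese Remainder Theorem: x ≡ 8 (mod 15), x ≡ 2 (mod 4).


m₁ = 15, m₂ = 4, gcd = 1, so CRT applies. M = m₁·m₂ = 60
Let M₁ = M/m₁ = 4, M₂ = M/m₂ = 15
Find y₁ ≡ M₁⁻¹ (mod m₁): 4⁻¹ ≡ 4 (mod 15)
Find y₂ ≡ M₂⁻¹ (mod m₂): 15⁻¹ ≡ 3 (mod 4)
x = a₁·M₁·y₁ + a₂·M₂·y₂ = 8·4·4 + 2·15·3 = 218
Reduce mod 60: x ≡ 38
Check: 38 mod 15 = 8 ✓, 38 mod 4 = 2 ✓

x ≡ 38 (mod 60)


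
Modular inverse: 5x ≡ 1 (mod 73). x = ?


Use the extended Euclidean algorithm to write 1 = 5·s + 73·t; then s mod 73 is the inverse.
Euclidean algorithm:
  5 = 0·73 + 5
  73 = 14·5 + 3
  5 = 1·3 + 2
  3 = 1·2 + 1
  2 = 2·1 + 0
gcd(5,73) = 1
Back-substitution gives: 5·(-29) + 73·(2) = 1
So 5⁻¹ ≡ -29 ≡ 44 (mod 73)
Check: 5 × 44 = 220 ≡ 1 (mod 73) ✓

5⁻¹ ≡ 44 (mod 73)


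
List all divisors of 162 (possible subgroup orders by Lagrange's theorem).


Lagrange's theorem: |H| divides |G|
|G| = 162
Divisors of 162: 1, 2, 3, 6, 9, 18, 27, 54, 81, 162

Possible subgroup orders: {1, 2, 3, 6, 9, 18, 27, 54, 81, 162}


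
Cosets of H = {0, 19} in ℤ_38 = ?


H = {0, 19}, |H| = 2
Number of cosets = |G|/|H| = 38/2 = 19
0 + H = {0, 19}
1 + H = {1, 20}
2 + H = {2, 21}
3 + H = {3, 22}
4 + H = {4, 23}
5 + H = {5, 24}
6 + H = {6, 25}
7 + H = {7, 26}
8 + H = {8, 27}
9 + H = {9, 28}
10 + H = {10, 29}
11 + H = {11, 30}
12 + H = {12, 31}
13 + H = {13, 32}
14 + H = {14, 33}
15 + H = {15, 34}
16 + H = {16, 35}
17 + H = {17, 36}
18 + H = {18, 37}

Cosets: 0+H={0,19}; 1+H={1,20}; 2+H={2,21}; 3+H={3,22}; 4+H={4,23}; 5+H={5,24}; 6+H={6,25}; 7+H={7,26}; 8+H={8,27}; 9+H={9,28}; 10+H={10,29}; 11+H={11,30}; 12+H={12,31}; 13+H={13,32}; 14+H={14,33}; 15+H={15,34}; 16+H={16,35}; 17+H={17,36}; 18+H={18,37}


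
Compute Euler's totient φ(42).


Factor n: 42 = 2 × 3 × 7
φ(n) = n · ∏(1 - 1/p) over distinct primes p | n
φ(42) = 42 · (1 - 1/2) · (1 - 1/3) · (1 - 1/7) = 12

φ(42) = 12


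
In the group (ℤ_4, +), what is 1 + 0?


Operation: addition mod 4
1 + 0 = (a + b) mod 4 with a = 1, b = 0

1 + 0 = 1


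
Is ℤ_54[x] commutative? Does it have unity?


ℤ_54 has zero divisors (2·27 ≡ 0), and these lift to constant zero divisors in ℤ_54[x]; so not an integral domain
Commutative: Yes
Integral domain: No
Has unity: Yes

ℤ_54[x]: Commutative=Yes, Unity=Yes


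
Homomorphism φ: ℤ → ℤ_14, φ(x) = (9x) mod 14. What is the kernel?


Kernel = preimage of identity
ker(φ) = {x ∈ ℤ : 9x ≡ 0 (mod 14)}. gcd(9,14) = 1, so 9x ≡ 0 (mod 14) ⟺ x ≡ 0 (mod 14/1 = 14). Hence ker(φ) = 14ℤ

ker(φ) = 14ℤ


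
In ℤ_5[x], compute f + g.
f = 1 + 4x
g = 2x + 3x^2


Add coefficients mod 5:
x^0: 1 + 0 = 1 (mod 5)
x^1: 4 + 2 = 1 (mod 5)
x^2: 0 + 3 = 3 (mod 5)
Result: 1 + x + 3x^2

f + g = 1 + x + 3x^2


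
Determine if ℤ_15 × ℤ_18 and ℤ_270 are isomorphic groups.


Comparing ℤ_15 × ℤ_18 and ℤ_270:
gcd(15,18) = 3 ≠ 1. Max element order in ℤ_15×ℤ_18 is lcm(15,18) = 90 < 270, so it has no element of order 270

No, ℤ_15 × ℤ_18 ≇ ℤ_270


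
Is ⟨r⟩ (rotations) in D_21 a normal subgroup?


H = ⟨r⟩ (rotations) in D_21
The rotation subgroup ⟨r⟩ has index 2 in D_21, so it is normal

Yes, normal subgroup


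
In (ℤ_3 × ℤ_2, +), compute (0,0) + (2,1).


Operation: componentwise addition mod (3, 2)
(0,0) + (2,1) = ((a₁+b₁) mod 3, (a₂+b₂) mod 2) with a = (0,0), b = (2,1)

(0,0) + (2,1) = (2,1)


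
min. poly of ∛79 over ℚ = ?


∛79 satisfies x³ - 79 = 0, irreducible over ℚ (no rational root; 79 is not a perfect cube)

Minimal polynomial: x³ - 79


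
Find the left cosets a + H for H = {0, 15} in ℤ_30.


H = {0, 15}, |H| = 2
Number of cosets = |G|/|H| = 30/2 = 15
0 + H = {0, 15}
1 + H = {1, 16}
2 + H = {2, 17}
3 + H = {3, 18}
4 + H = {4, 19}
5 + H = {5, 20}
6 + H = {6, 21}
7 + H = {7, 22}
8 + H = {8, 23}
9 + H = {9, 24}
10 + H = {10, 25}
11 + H = {11, 26}
12 + H = {12, 27}
13 + H = {13, 28}
14 + H = {14, 29}

Cosets: 0+H={0,15}; 1+H={1,16}; 2+H={2,17}; 3+H={3,18}; 4+H={4,19}; 5+H={5,20}; 6+H={6,21}; 7+H={7,22}; 8+H={8,23}; 9+H={9,24}; 10+H={10,25}; 11+H={11,26}; 12+H={12,27}; 13+H={13,28}; 14+H={14,29}


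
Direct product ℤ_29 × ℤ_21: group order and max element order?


|ℤ_29 × ℤ_21| = 29 × 21 = 609
Max element order = lcm(29,21) = 609
Cyclic? Yes (gcd=1)

|ℤ_29×ℤ_21| = 609, max element order = 609


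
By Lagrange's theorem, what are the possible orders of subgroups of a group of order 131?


Lagrange's theorem: |H| divides |G|
|G| = 131
Divisors of 131: 1, 131

Possible subgroup orders: {1, 131}


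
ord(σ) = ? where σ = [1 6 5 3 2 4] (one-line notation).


Cycle decomposition: (2 6 4 3 5)
Cycle lengths: 5
Order = lcm(5) = 5

ord(σ) = 5


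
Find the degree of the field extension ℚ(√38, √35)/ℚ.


[ℚ(√38,√35):ℚ] = [ℚ(√38,√35):ℚ(√38)]·[ℚ(√38):ℚ] = 2·2 = 4

[ℚ(√38, √35)/ℚ] = 4


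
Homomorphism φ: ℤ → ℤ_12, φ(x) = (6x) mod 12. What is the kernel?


Kernel = preimage of identity
ker(φ) = {x ∈ ℤ : 6x ≡ 0 (mod 12)}. gcd(6,12) = 6, so 6x ≡ 0 (mod 12) ⟺ x ≡ 0 (mod 12/6 = 2). Hence ker(φ) = 2ℤ

ker(φ) = 2ℤ


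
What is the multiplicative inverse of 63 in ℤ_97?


Use the extended Euclidean algorithm to write 1 = 63·s + 97·t; then s mod 97 is the inverse.
Euclidean algorithm:
  63 = 0·97 + 63
  97 = 1·63 + 34
  63 = 1·34 + 29
  34 = 1·29 + 5
  29 = 5·5 + 4
  5 = 1·4 + 1
  4 = 4·1 + 0
gcd(63,97) = 1
Back-substitution gives: 63·(-20) + 97·(13) = 1
So 63⁻¹ ≡ -20 ≡ 77 (mod 97)
Check: 63 × 77 = 4851 ≡ 1 (mod 97) ✓

63⁻¹ ≡ 77 (mod 97)


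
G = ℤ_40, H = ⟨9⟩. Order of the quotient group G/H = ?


|⟨9⟩| = n / gcd(9, 40) = 40 / 1 = 40
H is normal (ℤ_40 is abelian).
|G/H| = |G| / |H| = 40 / 40 = 1

|G/H| = 1


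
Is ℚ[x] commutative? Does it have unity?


Polynomial ring over ℚ (an integral domain) is a commutative integral domain with unity 1
Commutative: Yes
Integral domain: Yes
Has unity: Yes

ℚ[x]: Commutative=Yes, Unity=Yes


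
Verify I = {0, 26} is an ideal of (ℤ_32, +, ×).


Check ideal conditions for I = {0, 26} in ℤ_32:
(1) I is an additive subgroup? No
(2) For r ∈ ℤ_32 and a ∈ I: r·a ∈ I? No  [counterexample: r=2, a=26, r·a mod 32 = 20 ∉ I]

No, I is not an ideal of ℤ_32


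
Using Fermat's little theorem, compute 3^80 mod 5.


Fermat's little theorem: if p is prime and gcd(a,p)=1, then a^(p-1) ≡ 1 (mod p)
p = 5 is prime, gcd(3,5) = 1
Reduce exponent: 80 mod 4 = 0
So 3^80 ≡ 3^0 (mod 5)
3^0 = 1

3^80 ≡ 1 (mod 5)


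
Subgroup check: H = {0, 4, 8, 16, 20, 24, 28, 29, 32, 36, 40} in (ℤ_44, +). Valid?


Subgroup test for H = {0, 4, 8, 16, 20, 24, 28, 29, 32, 36, 40} in (ℤ_44, +):
(1) 0 ∈ H? Yes
(2) Closure: for all a,b ∈ H, (a+b) mod 44 ∈ H? No  [counterexample: 4 + 8 = 12 ∉ H]
(3) Inverses: for all a ∈ H, -a mod 44 ∈ H? No

No, H is not a subgroup of ℤ_44


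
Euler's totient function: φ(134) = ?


Factor n: 134 = 2 × 67
φ(n) = n · ∏(1 - 1/p) over distinct primes p | n
φ(134) = 134 · (1 - 1/2) · (1 - 1/67) = 66

φ(134) = 66


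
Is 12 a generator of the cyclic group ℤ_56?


g generates ℤ_n iff gcd(g, n) = 1
gcd(12, 56) = 4
Since gcd = 4 ≠ 1, ⟨12⟩ has order 14 < 56, so 12 is not a generator.

No, 12 does not generate ℤ_56


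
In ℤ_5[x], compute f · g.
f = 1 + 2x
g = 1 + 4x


Expand and collect like terms; reduce coefficients mod 5:
x^0: 1·1 = 1 ≡ 1 (mod 5)
x^1: 1·4 + 2·1 = 6 ≡ 1 (mod 5)
x^2: 2·4 = 8 ≡ 3 (mod 5)
Result: 1 + x + 3x^2

f · g = 1 + x + 3x^2


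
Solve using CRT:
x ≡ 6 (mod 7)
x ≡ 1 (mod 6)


m₁ = 7, m₂ = 6, gcd = 1, so CRT applies. M = m₁·m₂ = 42
Let M₁ = M/m₁ = 6, M₂ = M/m₂ = 7
Find y₁ ≡ M₁⁻¹ (mod m₁): 6⁻¹ ≡ 6 (mod 7)
Find y₂ ≡ M₂⁻¹ (mod m₂): 7⁻¹ ≡ 1 (mod 6)
x = a₁·M₁·y₁ + a₂·M₂·y₂ = 6·6·6 + 1·7·1 = 223
Reduce mod 42: x ≡ 13
Check: 13 mod 7 = 6 ✓, 13 mod 6 = 1 ✓

x ≡ 13 (mod 42)


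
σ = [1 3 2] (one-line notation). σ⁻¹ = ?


To find σ⁻¹, swap domain and range:
σ(1) = 1 → σ⁻¹(1) = 1
σ(2) = 3 → σ⁻¹(3) = 2
σ(3) = 2 → σ⁻¹(2) = 3

σ⁻¹ = [1 3 2]


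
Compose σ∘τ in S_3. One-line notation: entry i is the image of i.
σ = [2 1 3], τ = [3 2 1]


σ∘τ: apply τ first, then σ
1 →τ 3 →σ 3
2 →τ 2 →σ 1
3 →τ 1 →σ 2

σ∘τ = [3 1 2]


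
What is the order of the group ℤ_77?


ℤ_n has n elements.

|ℤ_77| = 77


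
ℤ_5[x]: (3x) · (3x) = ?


Expand and collect like terms; reduce coefficients mod 5:
x^0: 0·0 = 0 ≡ 0 (mod 5)
x^1: 0·3 + 3·0 = 0 ≡ 0 (mod 5)
x^2: 3·3 = 9 ≡ 4 (mod 5)
Result: 4x^2

f · g = 4x^2


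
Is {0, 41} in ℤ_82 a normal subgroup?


H = {0, 41} in ℤ_82
ℤ_82 is abelian; every subgroup of an abelian group is normal

Yes, normal subgroup


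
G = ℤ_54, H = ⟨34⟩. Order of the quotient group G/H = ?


|⟨34⟩| = n / gcd(34, 54) = 54 / 2 = 27
H is normal (ℤ_54 is abelian).
|G/H| = |G| / |H| = 54 / 27 = 2

|G/H| = 2


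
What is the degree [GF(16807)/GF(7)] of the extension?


GF(16807) = GF(7^5), so the extension degree is 5

[GF(16807)/GF(7)] = 5


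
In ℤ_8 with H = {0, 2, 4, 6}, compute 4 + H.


4 + H = {4 + h (mod 8) : h ∈ H}
4+0=4, 4+2=6, 4+4=0, 4+6=2
4 + H = {0, 2, 4, 6} = 0 + H

4 + H = {0, 2, 4, 6}


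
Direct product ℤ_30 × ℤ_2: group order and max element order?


|ℤ_30 × ℤ_2| = 30 × 2 = 60
Max element order = lcm(30,2) = 30
Cyclic? No (gcd=2)

|ℤ_30×ℤ_2| = 60, max element order = 30


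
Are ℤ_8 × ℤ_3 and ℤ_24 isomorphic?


Comparing ℤ_8 × ℤ_3 and ℤ_24:
gcd(8,3) = 1, so ℤ_8 × ℤ_3 ≅ ℤ_24 (CRT)

Yes, ℤ_8 × ℤ_3 ≅ ℤ_24


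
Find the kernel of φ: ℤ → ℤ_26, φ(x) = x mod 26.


Kernel = preimage of identity
ker(φ) = {x ∈ ℤ : x ≡ 0 (mod 26)} = 26ℤ = {0, ±26, ±52, ...}

ker(φ) = 26ℤ


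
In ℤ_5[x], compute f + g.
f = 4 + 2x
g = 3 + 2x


Add coefficients mod 5:
x^0: 4 + 3 = 2 (mod 5)
x^1: 2 + 2 = 4 (mod 5)
Result: 2 + 4x

f + g = 2 + 4x


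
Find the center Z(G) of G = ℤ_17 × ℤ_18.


Z(G) = {g ∈ G | gx = xg for all x ∈ G}
Direct product of abelian groups is abelian, so Z(G) = G

Z(ℤ_17 × ℤ_18) = ℤ_17 × ℤ_18


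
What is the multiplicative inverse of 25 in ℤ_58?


Use the extended Euclidean algorithm to write 1 = 25·s + 58·t; then s mod 58 is the inverse.
Euclidean algorithm:
  25 = 0·58 + 25
  58 = 2·25 + 8
  25 = 3·8 + 1
  8 = 8·1 + 0
gcd(25,58) = 1
Back-substitution gives: 25·(7) + 58·(-3) = 1
So 25⁻¹ ≡ 7 ≡ 7 (mod 58)
Check: 25 × 7 = 175 ≡ 1 (mod 58) ✓

25⁻¹ ≡ 7 (mod 58)


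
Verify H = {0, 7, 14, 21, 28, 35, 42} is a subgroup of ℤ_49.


Subgroup test for H = {0, 7, 14, 21, 28, 35, 42} in (ℤ_49, +):
(1) 0 ∈ H? Yes
(2) Closure: for all a,b ∈ H, (a+b) mod 49 ∈ H? Yes
(3) Inverses: for all a ∈ H, -a mod 49 ∈ H? Yes

Yes, H is a subgroup of ℤ_49


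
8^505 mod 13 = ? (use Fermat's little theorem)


Fermat's little theorem: if p is prime and gcd(a,p)=1, then a^(p-1) ≡ 1 (mod p)
p = 13 is prime, gcd(8,13) = 1
Reduce exponent: 505 mod 12 = 1
So 8^505 ≡ 8^1 (mod 13)
8^1 mod 13 = 8

8^505 ≡ 8 (mod 13)


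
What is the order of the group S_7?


|S_n| = n! (number of permutations of n symbols)
|S_7| = 7! = 5040

|S_7| = 5040


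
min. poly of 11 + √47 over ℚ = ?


Let α = 11 + √47. Then α - 11 = √47, so (α - 11)² = 47, giving α² - 22α + 74 = 0. Degree 2 and α ∉ ℚ, so this is the minimal polynomial.

Minimal polynomial: x² - 22x + 74


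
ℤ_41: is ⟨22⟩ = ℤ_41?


g generates ℤ_n iff gcd(g, n) = 1
gcd(22, 41) = 1
Since gcd = 1, 22 is a generator.

Yes, 22 generates ℤ_41


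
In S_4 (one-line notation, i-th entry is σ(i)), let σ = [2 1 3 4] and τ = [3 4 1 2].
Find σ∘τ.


σ∘τ: apply τ first, then σ
1 →τ 3 →σ 3
2 →τ 4 →σ 4
3 →τ 1 →σ 2
4 →τ 2 →σ 1

σ∘τ = [3 4 2 1]


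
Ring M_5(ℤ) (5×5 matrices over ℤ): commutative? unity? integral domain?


Matrix multiplication is non-commutative for n ≥ 2; the identity matrix I is the unity; singular matrices give zero divisors, so not an integral domain
Commutative: No
Integral domain: No
Has unity: Yes

M_5(ℤ) (5×5 matrices over ℤ): Commutative=No, Unity=Yes


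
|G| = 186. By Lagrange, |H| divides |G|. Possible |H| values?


Lagrange's theorem: |H| divides |G|
|G| = 186
Divisors of 186: 1, 2, 3, 6, 31, 62, 93, 186

Possible subgroup orders: {1, 2, 3, 6, 31, 62, 93, 186}


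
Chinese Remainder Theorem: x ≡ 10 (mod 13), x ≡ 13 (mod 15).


m₁ = 13, m₂ = 15, gcd = 1, so CRT applies. M = m₁·m₂ = 195
Let M₁ = M/m₁ = 15, M₂ = M/m₂ = 13
Find y₁ ≡ M₁⁻¹ (mod m₁): 15⁻¹ ≡ 7 (mod 13)
Find y₂ ≡ M₂⁻¹ (mod m₂): 13⁻¹ ≡ 7 (mod 15)
x = a₁·M₁·y₁ + a₂·M₂·y₂ = 10·15·7 + 13·13·7 = 2233
Reduce mod 195: x ≡ 88
Check: 88 mod 13 = 10 ✓, 88 mod 15 = 13 ✓

x ≡ 88 (mod 195)


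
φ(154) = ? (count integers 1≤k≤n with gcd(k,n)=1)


Factor n: 154 = 2 × 7 × 11
φ(n) = n · ∏(1 - 1/p) over distinct primes p | n
φ(154) = 154 · (1 - 1/2) · (1 - 1/7) · (1 - 1/11) = 60

φ(154) = 60


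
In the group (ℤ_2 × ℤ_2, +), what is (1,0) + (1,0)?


Operation: componentwise addition mod (2, 2)
(1,0) + (1,0) = ((a₁+b₁) mod 2, (a₂+b₂) mod 2) with a = (1,0), b = (1,0)

(1,0) + (1,0) = (0,0)


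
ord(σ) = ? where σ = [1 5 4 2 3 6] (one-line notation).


Cycle decomposition: (2 5 3 4)
Cycle lengths: 4
Order = lcm(4) = 4

ord(σ) = 4


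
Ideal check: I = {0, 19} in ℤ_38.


Check ideal conditions for I = {0, 19} in ℤ_38:
(1) I is an additive subgroup? Yes
(2) For r ∈ ℤ_38 and a ∈ I: r·a ∈ I? Yes

Yes, I is an ideal of ℤ_38


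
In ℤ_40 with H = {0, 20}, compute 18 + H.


18 + H = {18 + h (mod 40) : h ∈ H}
18+0=18, 18+20=38

18 + H = {18, 38}


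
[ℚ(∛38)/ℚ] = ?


∛38 has minimal polynomial x³ - 38 (irreducible over ℚ since 38 is not a perfect cube)

[ℚ(∛38)/ℚ] = 3


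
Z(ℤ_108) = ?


Z(G) = {g ∈ G | gx = xg for all x ∈ G}
ℤ_108 is abelian, so Z(G) = G

Z(ℤ_108) = ℤ_108


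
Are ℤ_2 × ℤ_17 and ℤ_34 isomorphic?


Comparing ℤ_2 × ℤ_17 and ℤ_34:
gcd(2,17) = 1, so ℤ_2 × ℤ_17 ≅ ℤ_34 (CRT)

Yes, ℤ_2 × ℤ_17 ≅ ℤ_34


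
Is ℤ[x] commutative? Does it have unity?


Polynomial ring over ℤ (an integral domain) is a commutative integral domain with unity 1
Commutative: Yes
Integral domain: Yes
Has unity: Yes

ℤ[x]: Commutative=Yes, Unity=Yes


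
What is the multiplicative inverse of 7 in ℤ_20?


Use the extended Euclidean algorithm to write 1 = 7·s + 20·t; then s mod 20 is the inverse.
Euclidean algorithm:
  7 = 0·20 + 7
  20 = 2·7 + 6
  7 = 1·6 + 1
  6 = 6·1 + 0
gcd(7,20) = 1
Back-substitution gives: 7·(3) + 20·(-1) = 1
So 7⁻¹ ≡ 3 ≡ 3 (mod 20)
Check: 7 × 3 = 21 ≡ 1 (mod 20) ✓

7⁻¹ ≡ 3 (mod 20)


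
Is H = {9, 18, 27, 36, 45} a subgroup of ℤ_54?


Subgroup test for H = {9, 18, 27, 36, 45} in (ℤ_54, +):
(1) 0 ∈ H? No
(2) Closure: for all a,b ∈ H, (a+b) mod 54 ∈ H? No  [counterexample: 9 + 45 = 0 ∉ H]
(3) Inverses: for all a ∈ H, -a mod 54 ∈ H? Yes

No, H is not a subgroup of ℤ_54


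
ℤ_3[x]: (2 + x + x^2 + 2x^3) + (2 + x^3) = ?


Add coefficients mod 3:
x^0: 2 + 2 = 1 (mod 3)
x^1: 1 + 0 = 1 (mod 3)
x^2: 1 + 0 = 1 (mod 3)
x^3: 2 + 1 = 0 (mod 3)
Result: 1 + x + x^2

f + g = 1 + x + x^2


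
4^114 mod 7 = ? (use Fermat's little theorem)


Fermat's little theorem: if p is prime and gcd(a,p)=1, then a^(p-1) ≡ 1 (mod p)
p = 7 is prime, gcd(4,7) = 1
Reduce exponent: 114 mod 6 = 0
So 4^114 ≡ 4^0 (mod 7)
4^0 = 1

4^114 ≡ 1 (mod 7)


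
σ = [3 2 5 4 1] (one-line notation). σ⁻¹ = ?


To find σ⁻¹, swap domain and range:
σ(1) = 3 → σ⁻¹(3) = 1
σ(2) = 2 → σ⁻¹(2) = 2
σ(3) = 5 → σ⁻¹(5) = 3
σ(4) = 4 → σ⁻¹(4) = 4
σ(5) = 1 → σ⁻¹(1) = 5

σ⁻¹ = [5 2 1 4 3]


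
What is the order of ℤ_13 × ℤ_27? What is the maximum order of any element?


|ℤ_13 × ℤ_27| = 13 × 27 = 351
Max element order = lcm(13,27) = 351
Cyclic? Yes (gcd=1)

|ℤ_13×ℤ_27| = 351, max element order = 351


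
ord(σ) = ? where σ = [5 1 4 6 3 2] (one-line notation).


Cycle decomposition: (1 5 3 4 6 2)
Cycle lengths: 6
Order = lcm(6) = 6

ord(σ) = 6


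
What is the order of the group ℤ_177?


ℤ_n has n elements.

|ℤ_177| = 177


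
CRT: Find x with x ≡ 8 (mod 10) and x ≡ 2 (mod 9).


m₁ = 10, m₂ = 9, gcd = 1, so CRT applies. M = m₁·m₂ = 90
Let M₁ = M/m₁ = 9, M₂ = M/m₂ = 10
Find y₁ ≡ M₁⁻¹ (mod m₁): 9⁻¹ ≡ 9 (mod 10)
Find y₂ ≡ M₂⁻¹ (mod m₂): 10⁻¹ ≡ 1 (mod 9)
x = a₁·M₁·y₁ + a₂·M₂·y₂ = 8·9·9 + 2·10·1 = 668
Reduce mod 90: x ≡ 38
Check: 38 mod 10 = 8 ✓, 38 mod 9 = 2 ✓

x ≡ 38 (mod 90)


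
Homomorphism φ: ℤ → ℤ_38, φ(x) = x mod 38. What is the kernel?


Kernel = preimage of identity
ker(φ) = {x ∈ ℤ : x ≡ 0 (mod 38)} = 38ℤ = {0, ±38, ±76, ...}

ker(φ) = 38ℤ


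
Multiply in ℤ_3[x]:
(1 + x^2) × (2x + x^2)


Expand and collect like terms; reduce coefficients mod 3:
x^0: 1·0 = 0 ≡ 0 (mod 3)
x^1: 1·2 + 0·0 = 2 ≡ 2 (mod 3)
x^2: 1·1 + 0·2 + 1·0 = 1 ≡ 1 (mod 3)
x^3: 0·1 + 1·2 = 2 ≡ 2 (mod 3)
x^4: 1·1 = 1 ≡ 1 (mod 3)
Result: 2x + x^2 + 2x^3 + x^4

f · g = 2x + x^2 + 2x^3 + x^4


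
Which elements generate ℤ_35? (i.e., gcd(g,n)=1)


g generates ℤ_n iff gcd(g,n) = 1
Prime factors of 35: 5, 7
Generators are g ∈ {1,...,34} not divisible by any of these primes.
Generators: {1, 2, 3, 4, 6, 8, 9, 11, 12, 13, 16, 17, 18, 19, 22, 23, 24, 26, 27, 29, 31, 32, 33, 34}
Number of generators = φ(35) = 24

Generators of ℤ_35 = {1, 2, 3, 4, 6, 8, 9, 11, 12, 13, 16, 17, 18, 19, 22, 23, 24, 26, 27, 29, 31, 32, 33, 34}


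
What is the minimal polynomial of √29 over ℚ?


√29 satisfies x² - 29 = 0, irreducible over ℚ since 29 is squarefree

Minimal polynomial: x² - 29


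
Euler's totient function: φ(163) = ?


Factor n: 163 = 163
φ(n) = n · ∏(1 - 1/p) over distinct primes p | n
φ(163) = 163 · (1 - 1/163) = 162

φ(163) = 162


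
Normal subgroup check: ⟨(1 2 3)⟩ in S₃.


H = ⟨(1 2 3)⟩ in S₃
⟨(1 2 3)⟩ has order 3 and index 2 in S₃; index-2 subgroups are normal

Yes, normal subgroup


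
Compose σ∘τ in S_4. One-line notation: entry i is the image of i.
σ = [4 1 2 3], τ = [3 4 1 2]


σ∘τ: apply τ first, then σ
1 →τ 3 →σ 2
2 →τ 4 →σ 3
3 →τ 1 →σ 4
4 →τ 2 →σ 1

σ∘τ = [2 3 4 1]


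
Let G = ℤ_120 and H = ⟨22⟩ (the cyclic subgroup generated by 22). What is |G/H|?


|⟨22⟩| = n / gcd(22, 120) = 120 / 2 = 60
H is normal (ℤ_120 is abelian).
|G/H| = |G| / |H| = 120 / 60 = 2

|G/H| = 2


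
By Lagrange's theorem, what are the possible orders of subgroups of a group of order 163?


Lagrange's theorem: |H| divides |G|
|G| = 163
Divisors of 163: 1, 163

Possible subgroup orders: {1, 163}


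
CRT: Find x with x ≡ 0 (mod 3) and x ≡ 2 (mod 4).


m₁ = 3, m₂ = 4, gcd = 1, so CRT applies. M = m₁·m₂ = 12
Let M₁ = M/m₁ = 4, M₂ = M/m₂ = 3
Find y₁ ≡ M₁⁻¹ (mod m₁): 4⁻¹ ≡ 1 (mod 3)
Find y₂ ≡ M₂⁻¹ (mod m₂): 3⁻¹ ≡ 3 (mod 4)
x = a₁·M₁·y₁ + a₂·M₂·y₂ = 0·4·1 + 2·3·3 = 18
Reduce mod 12: x ≡ 6
Check: 6 mod 3 = 0 ✓, 6 mod 4 = 2 ✓

x ≡ 6 (mod 12)


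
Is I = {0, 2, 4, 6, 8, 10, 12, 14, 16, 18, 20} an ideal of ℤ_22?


Check ideal conditions for I = {0, 2, 4, 6, 8, 10, 12, 14, 16, 18, 20} in ℤ_22:
(1) I is an additive subgroup? Yes
(2) For r ∈ ℤ_22 and a ∈ I: r·a ∈ I? Yes

Yes, I is an ideal of ℤ_22


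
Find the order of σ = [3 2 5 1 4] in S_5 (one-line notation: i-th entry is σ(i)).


Cycle decomposition: (1 3 5 4)
Cycle lengths: 4
Order = lcm(4) = 4

ord(σ) = 4


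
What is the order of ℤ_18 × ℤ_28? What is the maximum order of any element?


|ℤ_18 × ℤ_28| = 18 × 28 = 504
Max element order = lcm(18,28) = 252
Cyclic? No (gcd=2)

|ℤ_18×ℤ_28| = 504, max element order = 252


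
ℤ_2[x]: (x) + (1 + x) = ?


Add coefficients mod 2:
x^0: 0 + 1 = 1 (mod 2)
x^1: 1 + 1 = 0 (mod 2)
Result: 1

f + g = 1


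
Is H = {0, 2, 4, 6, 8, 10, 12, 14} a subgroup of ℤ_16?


Subgroup test for H = {0, 2, 4, 6, 8, 10, 12, 14} in (ℤ_16, +):
(1) 0 ∈ H? Yes
(2) Closure: for all a,b ∈ H, (a+b) mod 16 ∈ H? Yes
(3) Inverses: for all a ∈ H, -a mod 16 ∈ H? Yes

Yes, H is a subgroup of ℤ_16


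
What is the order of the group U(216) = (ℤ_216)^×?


U(n) is the group of units mod n; |U(n)| = φ(n)
|U(216)| = φ(216) = 72

|U(216) = (ℤ_216)^×| = 72


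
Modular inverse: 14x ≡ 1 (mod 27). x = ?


Use the extended Euclidean algorithm to write 1 = 14·s + 27·t; then s mod 27 is the inverse.
Euclidean algorithm:
  14 = 0·27 + 14
  27 = 1·14 + 13
  14 = 1·13 + 1
  13 = 13·1 + 0
gcd(14,27) = 1
Back-substitution gives: 14·(2) + 27·(-1) = 1
So 14⁻¹ ≡ 2 ≡ 2 (mod 27)
Check: 14 × 2 = 28 ≡ 1 (mod 27) ✓

14⁻¹ ≡ 2 (mod 27)


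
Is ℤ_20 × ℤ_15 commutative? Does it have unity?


Direct product ring; commutative with unity (1,1); but (1,0)·(0,1) = (0,0) gives zero divisors, so not an integral domain
Commutative: Yes
Integral domain: No
Has unity: Yes

ℤ_20 × ℤ_15: Commutative=Yes, Unity=Yes
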